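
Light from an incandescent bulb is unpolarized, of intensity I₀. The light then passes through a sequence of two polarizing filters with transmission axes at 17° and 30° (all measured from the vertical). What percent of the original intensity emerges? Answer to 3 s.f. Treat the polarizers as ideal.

≈ 47.5%

Unpolarized light through the first polarizer → I₁ = ½ I₀, now polarized at 17°.
I₂ = I₁ cos²(30° − 17°) = 0.5 I₀ · cos²(13°) = 0.4747 I₀.
That is 47.47% of the incident intensity.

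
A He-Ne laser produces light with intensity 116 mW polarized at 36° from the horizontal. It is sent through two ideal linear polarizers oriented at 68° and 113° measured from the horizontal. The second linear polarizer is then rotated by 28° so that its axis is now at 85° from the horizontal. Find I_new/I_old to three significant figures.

I_new/I_old ≈ 1.83

Before rotation:
I₁ = I₀ cos²(68° − 36°) = I₀ cos²(32°) = 0.7192 I₀.
I₂ = I₁ cos²(113° − 68°) = 0.7192 I₀ · cos²(45°) = 0.3596 I₀.
After rotation:
I₁ = I₀ cos²(68° − 36°) = I₀ cos²(32°) = 0.7192 I₀.
I₂ = I₁ cos²(85° − 68°) = 0.7192 I₀ · cos²(17°) = 0.6577 I₀.
Ratio = 0.6577 / 0.3596 = 1.829.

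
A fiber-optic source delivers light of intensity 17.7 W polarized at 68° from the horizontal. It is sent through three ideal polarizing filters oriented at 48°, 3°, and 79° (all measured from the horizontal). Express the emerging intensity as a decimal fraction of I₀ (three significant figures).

By Malus's law, I₁ = 17.7 W · cos²(20°) = 15.63 W.
I₂ = I₁ · cos²(45°) = 15.63 · 0.5 = 7.815 W.
I₃ = I₂ · cos²(76°) = 7.815 · 0.05853 = 0.4574 W.
Transmitted fraction = 0.02584.

I/I₀ ≈ 0.0258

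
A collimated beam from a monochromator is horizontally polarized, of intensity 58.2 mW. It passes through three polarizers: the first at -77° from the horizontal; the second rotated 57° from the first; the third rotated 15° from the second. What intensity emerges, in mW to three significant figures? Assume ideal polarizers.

I ≈ 0.815 mW

I₁ = 58.2 mW · cos²(77°) = 2.945 mW.
I₂ = I₁ · cos²(57°) = 2.945 · 0.2966 = 0.8736 mW.
I₃ = I₂ · cos²(15°) = 0.8736 · 0.933 = 0.8151 mW.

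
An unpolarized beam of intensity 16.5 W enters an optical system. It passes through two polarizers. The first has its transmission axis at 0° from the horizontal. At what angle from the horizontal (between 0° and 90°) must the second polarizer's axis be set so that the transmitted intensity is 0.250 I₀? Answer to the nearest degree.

Unpolarized light through the first polarizer → I₁ = ½ I₀, now polarized at 0°.
Need I₂/I₀ = 0.25, so cos²(θ − 0°) = 0.25 / 0.5 = 0.5.
θ − 0° = arccos(√0.5) = 45.0°, giving θ ≈ 0 + 45.0 = 45.0°.

θ ≈ 45°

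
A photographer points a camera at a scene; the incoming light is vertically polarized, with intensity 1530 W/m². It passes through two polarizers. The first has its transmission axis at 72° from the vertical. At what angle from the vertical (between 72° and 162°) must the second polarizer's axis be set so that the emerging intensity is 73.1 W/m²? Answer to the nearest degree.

θ ≈ 117°

By Malus's law, I₁ = I₀ cos²(72° − 0°) = I₀ cos²(72°) = 0.09549 I₀.
Target fraction: 73.1 / 1530 W/m² = 0.04778 of I₀.
Need I₂/I₀ = 0.04778, so cos²(θ − 72°) = 0.04778 / 0.09549 = 0.5003.
θ − 72° = arccos(√0.5003) = 45.0°, giving θ ≈ 72 + 45.0 = 117.0°.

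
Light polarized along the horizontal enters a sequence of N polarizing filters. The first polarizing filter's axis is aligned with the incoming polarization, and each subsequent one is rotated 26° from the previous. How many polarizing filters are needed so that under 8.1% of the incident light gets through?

N = 13

First polarizer is aligned with the polarization: full transmission.
Each further stage multiplies by cos²(26°) = 0.8078.
After N polarizers: T = 0.8078^(N−1). Require T < 0.081 ⇒ N−1 > ln(0.081)/ln(0.8078) = 11.78, so N−1 ≥ 12 and N = 13.
Check: N=13 gives T = 0.07724 < 0.081; N=12 gives T = 0.09561.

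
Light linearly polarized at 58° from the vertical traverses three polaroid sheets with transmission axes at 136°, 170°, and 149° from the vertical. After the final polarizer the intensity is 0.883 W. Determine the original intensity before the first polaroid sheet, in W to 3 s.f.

I₀ ≈ 34.1 W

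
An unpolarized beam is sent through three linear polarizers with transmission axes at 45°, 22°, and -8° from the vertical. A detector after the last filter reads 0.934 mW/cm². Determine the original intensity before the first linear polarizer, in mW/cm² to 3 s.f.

I₀ ≈ 2.94 mW/cm²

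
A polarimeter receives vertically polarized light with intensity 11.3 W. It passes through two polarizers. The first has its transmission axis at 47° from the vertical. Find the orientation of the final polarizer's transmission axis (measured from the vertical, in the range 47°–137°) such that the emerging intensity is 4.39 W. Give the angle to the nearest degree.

θ ≈ 71°

By Malus's law, I₁ = I₀ cos²(47° − 0°) = I₀ cos²(47°) = 0.4651 I₀.
Target fraction: 4.39 / 11.3 W = 0.3885 of I₀.
Need I₂/I₀ = 0.3885, so cos²(θ − 47°) = 0.3885 / 0.4651 = 0.8353.
θ − 47° = arccos(√0.8353) = 23.9°, giving θ ≈ 47 + 23.9 = 70.9°.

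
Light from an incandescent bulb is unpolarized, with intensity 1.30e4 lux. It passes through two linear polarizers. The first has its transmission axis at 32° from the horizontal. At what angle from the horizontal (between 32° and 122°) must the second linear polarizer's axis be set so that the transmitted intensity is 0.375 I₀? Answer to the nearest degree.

θ ≈ 62°

Unpolarized light through the first polarizer → I₁ = ½ I₀, now polarized at 32°.
Need I₂/I₀ = 0.375, so cos²(θ − 32°) = 0.375 / 0.5 = 0.75.
θ − 32° = arccos(√0.75) = 30.0°, giving θ ≈ 32 + 30.0 = 62.0°.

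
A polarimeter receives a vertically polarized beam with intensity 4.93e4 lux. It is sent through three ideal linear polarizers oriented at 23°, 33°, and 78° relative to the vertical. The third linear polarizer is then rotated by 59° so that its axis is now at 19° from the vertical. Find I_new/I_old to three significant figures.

Before rotation:
I₁ = I₀ cos²(23° − 0°) = I₀ cos²(23°) = 0.8473 I₀.
I₂ = I₁ cos²(33° − 23°) = 0.8473 I₀ · cos²(10°) = 0.8218 I₀.
I₃ = I₂ cos²(78° − 33°) = 0.8218 I₀ · cos²(45°) = 0.4109 I₀.
After rotation:
I₁ = I₀ cos²(23° − 0°) = I₀ cos²(23°) = 0.8473 I₀.
I₂ = I₁ cos²(33° − 23°) = 0.8473 I₀ · cos²(10°) = 0.8218 I₀.
I₃ = I₂ cos²(19° − 33°) = 0.8218 I₀ · cos²(14°) = 0.7737 I₀.
Ratio = 0.7737 / 0.4109 = 1.883.

I_new/I_old ≈ 1.88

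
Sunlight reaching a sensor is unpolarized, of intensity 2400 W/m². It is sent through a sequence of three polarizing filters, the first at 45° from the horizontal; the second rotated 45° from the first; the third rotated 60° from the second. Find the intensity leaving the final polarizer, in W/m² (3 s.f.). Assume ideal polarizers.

Unpolarized light through the first polarizer → I₁ = 2400 W/m²/2 = 1200 W/m², polarized at 45°.
I₂ = I₁ · cos²(45°) = 1200 · 0.5 = 600 W/m².
I₃ = I₂ · cos²(60°) = 600 · 0.25 = 150 W/m².

I ≈ 150 W/m²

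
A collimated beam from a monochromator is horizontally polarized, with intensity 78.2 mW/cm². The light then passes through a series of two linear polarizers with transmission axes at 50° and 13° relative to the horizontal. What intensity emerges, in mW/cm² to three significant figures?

I ≈ 20.6 mW/cm²

I₁ = 78.2 mW/cm² · cos²(50°) = 32.31 mW/cm².
I₂ = I₁ · cos²(37°) = 32.31 · 0.6378 = 20.61 mW/cm².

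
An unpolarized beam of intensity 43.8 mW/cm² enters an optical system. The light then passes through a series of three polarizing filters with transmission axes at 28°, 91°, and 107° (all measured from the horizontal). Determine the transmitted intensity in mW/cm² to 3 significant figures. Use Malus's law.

I ≈ 4.17 mW/cm²

Unpolarized light through the first polarizer → I₁ = 43.8 mW/cm²/2 = 21.9 mW/cm², polarized at 28°.
I₂ = I₁ · cos²(63°) = 21.9 · 0.2061 = 4.514 mW/cm².
I₃ = I₂ · cos²(16°) = 4.514 · 0.924 = 4.171 mW/cm².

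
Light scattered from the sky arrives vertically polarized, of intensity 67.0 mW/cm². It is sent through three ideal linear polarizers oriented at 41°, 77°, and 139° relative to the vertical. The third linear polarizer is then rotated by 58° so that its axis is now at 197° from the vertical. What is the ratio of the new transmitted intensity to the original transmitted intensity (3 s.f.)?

I_new/I_old ≈ 1.13

Before rotation:
I₁ = I₀ cos²(41° − 0°) = I₀ cos²(41°) = 0.5696 I₀.
I₂ = I₁ cos²(77° − 41°) = 0.5696 I₀ · cos²(36°) = 0.3728 I₀.
I₃ = I₂ cos²(139° − 77°) = 0.3728 I₀ · cos²(62°) = 0.08217 I₀.
After rotation:
I₁ = I₀ cos²(41° − 0°) = I₀ cos²(41°) = 0.5696 I₀.
I₂ = I₁ cos²(77° − 41°) = 0.5696 I₀ · cos²(36°) = 0.3728 I₀.
Angle between axes 2 and 3: 60°. I₃ = 0.3728 I₀ · cos²(60°) = 0.0932 I₀.
Ratio = 0.0932 / 0.08217 = 1.134.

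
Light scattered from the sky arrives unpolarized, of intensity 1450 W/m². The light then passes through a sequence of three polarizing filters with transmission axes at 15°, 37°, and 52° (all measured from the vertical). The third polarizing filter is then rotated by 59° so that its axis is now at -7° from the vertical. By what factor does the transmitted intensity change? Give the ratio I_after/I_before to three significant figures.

I_new/I_old ≈ 0.555

Before rotation:
Unpolarized light through the first polarizer → I₁ = ½ I₀, now polarized at 15°.
I₂ = I₁ cos²(37° − 15°) = 0.5 I₀ · cos²(22°) = 0.4298 I₀.
I₃ = I₂ cos²(52° − 37°) = 0.4298 I₀ · cos²(15°) = 0.401 I₀.
After rotation:
Unpolarized light through the first polarizer → I₁ = ½ I₀, now polarized at 15°.
I₂ = I₁ cos²(37° − 15°) = 0.5 I₀ · cos²(22°) = 0.4298 I₀.
I₃ = I₂ cos²(-7° − 37°) = 0.4298 I₀ · cos²(44°) = 0.2224 I₀.
Ratio = 0.2224 / 0.401 = 0.5546.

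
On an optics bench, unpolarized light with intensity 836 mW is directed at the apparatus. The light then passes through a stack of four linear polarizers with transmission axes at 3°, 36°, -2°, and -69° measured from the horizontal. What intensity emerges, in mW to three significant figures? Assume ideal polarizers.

I ≈ 27.9 mW

Unpolarized light through the first polarizer → I₁ = 836 mW/2 = 418 mW, polarized at 3°.
I₂ = I₁ · cos²(33°) = 418 · 0.7034 = 294 mW.
I₃ = I₂ · cos²(38°) = 294 · 0.621 = 182.6 mW.
I₄ = I₃ · cos²(67°) = 182.6 · 0.1527 = 27.87 mW.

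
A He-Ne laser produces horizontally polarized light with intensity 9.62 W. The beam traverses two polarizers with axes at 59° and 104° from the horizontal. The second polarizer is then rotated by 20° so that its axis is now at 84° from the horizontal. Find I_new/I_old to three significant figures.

Before rotation:
I₁ = I₀ cos²(59° − 0°) = I₀ cos²(59°) = 0.2653 I₀.
I₂ = I₁ cos²(104° − 59°) = 0.2653 I₀ · cos²(45°) = 0.1326 I₀.
After rotation:
I₁ = I₀ cos²(59° − 0°) = I₀ cos²(59°) = 0.2653 I₀.
I₂ = I₁ cos²(84° − 59°) = 0.2653 I₀ · cos²(25°) = 0.2179 I₀.
Ratio = 0.2179 / 0.1326 = 1.643.

I_new/I_old ≈ 1.64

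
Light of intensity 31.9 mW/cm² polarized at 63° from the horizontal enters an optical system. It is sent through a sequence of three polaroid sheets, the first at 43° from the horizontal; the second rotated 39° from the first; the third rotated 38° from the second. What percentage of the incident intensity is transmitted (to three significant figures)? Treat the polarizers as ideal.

By Malus's law, I₁ = 31.9 mW/cm² · cos²(20°) = 28.17 mW/cm².
I₂ = I₁ · cos²(39°) = 28.17 · 0.604 = 17.01 mW/cm².
I₃ = I₂ · cos²(38°) = 17.01 · 0.621 = 10.56 mW/cm².
That is 33.12% of the incident intensity.

≈ 33.1%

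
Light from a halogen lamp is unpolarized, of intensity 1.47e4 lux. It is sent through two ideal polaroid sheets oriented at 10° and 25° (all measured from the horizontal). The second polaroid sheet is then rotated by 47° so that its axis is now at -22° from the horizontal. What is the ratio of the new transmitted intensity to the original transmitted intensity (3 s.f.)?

Before rotation:
Unpolarized light through the first polarizer → I₁ = ½ I₀, now polarized at 10°.
I₂ = I₁ cos²(25° − 10°) = 0.5 I₀ · cos²(15°) = 0.4665 I₀.
After rotation:
Unpolarized light through the first polarizer → I₁ = ½ I₀, now polarized at 10°.
I₂ = I₁ cos²(-22° − 10°) = 0.5 I₀ · cos²(32°) = 0.3596 I₀.
Ratio = 0.3596 / 0.4665 = 0.7708.

I_new/I_old ≈ 0.771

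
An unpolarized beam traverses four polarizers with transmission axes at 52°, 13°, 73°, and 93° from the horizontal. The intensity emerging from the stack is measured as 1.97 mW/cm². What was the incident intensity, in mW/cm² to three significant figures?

I₀ ≈ 29.6 mW/cm²

Unpolarized light through the first polarizer → I₁ = ½ I₀, now polarized at 52°.
I₂ = I₁ cos²(13° − 52°) = 0.5 I₀ · cos²(39°) = 0.302 I₀.
I₃ = I₂ cos²(73° − 13°) = 0.302 I₀ · cos²(60°) = 0.07549 I₀.
I₄ = I₃ cos²(93° − 73°) = 0.07549 I₀ · cos²(20°) = 0.06666 I₀.
So 1.97 mW/cm² = 0.06666 I₀, giving I₀ = 1.97/0.06666 = 29.55 mW/cm².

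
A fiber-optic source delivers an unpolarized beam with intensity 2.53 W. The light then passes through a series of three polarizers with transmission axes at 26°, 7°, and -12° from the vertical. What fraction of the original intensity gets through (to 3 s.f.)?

I/I₀ ≈ 0.400

Unpolarized light through the first polarizer → I₁ = 2.53 W/2 = 1.265 W, polarized at 26°.
I₂ = I₁ · cos²(19°) = 1.265 · 0.894 = 1.131 W.
I₃ = I₂ · cos²(19°) = 1.131 · 0.894 = 1.011 W.
Transmitted fraction = 0.3996.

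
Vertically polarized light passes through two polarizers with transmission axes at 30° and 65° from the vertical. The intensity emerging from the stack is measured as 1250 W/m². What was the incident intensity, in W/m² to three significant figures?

I₀ ≈ 2480 W/m²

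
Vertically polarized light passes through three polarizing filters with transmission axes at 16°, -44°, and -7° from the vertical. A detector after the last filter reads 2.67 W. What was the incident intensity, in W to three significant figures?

I₀ ≈ 18.1 W

I₁ = I₀ cos²(16° − 0°) = I₀ cos²(16°) = 0.924 I₀.
I₂ = I₁ cos²(-44° − 16°) = 0.924 I₀ · cos²(60°) = 0.231 I₀.
I₃ = I₂ cos²(-7° + 44°) = 0.231 I₀ · cos²(37°) = 0.1473 I₀.
So 2.67 W = 0.1473 I₀, giving I₀ = 2.67/0.1473 = 18.12 W.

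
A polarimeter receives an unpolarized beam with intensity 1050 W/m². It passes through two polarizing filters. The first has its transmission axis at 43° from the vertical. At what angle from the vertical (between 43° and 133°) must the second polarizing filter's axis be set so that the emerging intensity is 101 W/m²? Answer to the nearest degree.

θ ≈ 107°

Unpolarized light through the first polarizer → I₁ = ½ I₀, now polarized at 43°.
Target fraction: 101 / 1050 W/m² = 0.09619 of I₀.
Need I₂/I₀ = 0.09619, so cos²(θ − 43°) = 0.09619 / 0.5 = 0.1924.
θ − 43° = arccos(√0.1924) = 64.0°, giving θ ≈ 43 + 64.0 = 107.0°.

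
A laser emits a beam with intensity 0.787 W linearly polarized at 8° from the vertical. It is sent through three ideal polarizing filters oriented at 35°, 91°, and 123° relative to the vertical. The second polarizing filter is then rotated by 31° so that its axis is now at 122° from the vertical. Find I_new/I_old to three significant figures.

I_new/I_old ≈ 0.0122

Before rotation:
I₁ = I₀ cos²(35° − 8°) = I₀ cos²(27°) = 0.7939 I₀.
I₂ = I₁ cos²(91° − 35°) = 0.7939 I₀ · cos²(56°) = 0.2482 I₀.
I₃ = I₂ cos²(123° − 91°) = 0.2482 I₀ · cos²(32°) = 0.1785 I₀.
After rotation:
I₁ = I₀ cos²(35° − 8°) = I₀ cos²(27°) = 0.7939 I₀.
I₂ = I₁ cos²(122° − 35°) = 0.7939 I₀ · cos²(87°) = 0.002175 I₀.
I₃ = I₂ cos²(123° − 122°) = 0.002175 I₀ · cos²(1°) = 0.002174 I₀.
Ratio = 0.002174 / 0.1785 = 0.01218.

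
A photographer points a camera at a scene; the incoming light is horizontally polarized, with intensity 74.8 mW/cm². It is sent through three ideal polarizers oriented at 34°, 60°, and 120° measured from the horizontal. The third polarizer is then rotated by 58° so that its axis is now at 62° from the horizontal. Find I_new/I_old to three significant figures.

Before rotation:
I₁ = I₀ cos²(34° − 0°) = I₀ cos²(34°) = 0.6873 I₀.
I₂ = I₁ cos²(60° − 34°) = 0.6873 I₀ · cos²(26°) = 0.5552 I₀.
I₃ = I₂ cos²(120° − 60°) = 0.5552 I₀ · cos²(60°) = 0.1388 I₀.
After rotation:
I₁ = I₀ cos²(34° − 0°) = I₀ cos²(34°) = 0.6873 I₀.
I₂ = I₁ cos²(60° − 34°) = 0.6873 I₀ · cos²(26°) = 0.5552 I₀.
I₃ = I₂ cos²(62° − 60°) = 0.5552 I₀ · cos²(2°) = 0.5545 I₀.
Ratio = 0.5545 / 0.1388 = 3.995.

I_new/I_old ≈ 4.00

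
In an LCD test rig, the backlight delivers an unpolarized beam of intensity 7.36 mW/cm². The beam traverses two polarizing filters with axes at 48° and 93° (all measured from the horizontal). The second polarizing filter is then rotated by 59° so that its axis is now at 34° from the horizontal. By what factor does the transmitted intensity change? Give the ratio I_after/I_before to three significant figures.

Before rotation:
Unpolarized light through the first polarizer → I₁ = ½ I₀, now polarized at 48°.
I₂ = I₁ cos²(93° − 48°) = 0.5 I₀ · cos²(45°) = 0.25 I₀.
After rotation:
Unpolarized light through the first polarizer → I₁ = ½ I₀, now polarized at 48°.
I₂ = I₁ cos²(34° − 48°) = 0.5 I₀ · cos²(14°) = 0.4707 I₀.
Ratio = 0.4707 / 0.25 = 1.883.

I_new/I_old ≈ 1.88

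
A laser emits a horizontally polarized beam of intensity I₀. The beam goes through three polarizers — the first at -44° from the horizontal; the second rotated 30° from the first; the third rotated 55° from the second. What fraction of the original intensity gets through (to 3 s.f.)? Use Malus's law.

By Malus's law, I₁ = I₀ cos²(-44° − 0°) = I₀ cos²(44°) = 0.5174 I₀.
I₂ = I₁ cos²(30°) = 0.5174 · 0.75 I₀ = 0.3881 I₀.
I₃ = I₂ cos²(55°) = 0.3881 · 0.329 I₀ = 0.1277 I₀.
Transmitted fraction = 0.1277.

≈ 0.128 I₀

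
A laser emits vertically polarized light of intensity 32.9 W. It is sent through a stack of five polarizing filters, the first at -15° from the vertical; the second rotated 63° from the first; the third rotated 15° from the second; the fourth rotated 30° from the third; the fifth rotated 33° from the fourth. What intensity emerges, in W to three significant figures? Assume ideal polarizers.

I ≈ 3.11 W

By Malus's law, I₁ = 32.9 W · cos²(15°) = 30.7 W.
I₂ = I₁ · cos²(63°) = 30.7 · 0.2061 = 6.327 W.
I₃ = I₂ · cos²(15°) = 6.327 · 0.933 = 5.903 W.
I₄ = I₃ · cos²(30°) = 5.903 · 0.75 = 4.427 W.
I₅ = I₄ · cos²(33°) = 4.427 · 0.7034 = 3.114 W.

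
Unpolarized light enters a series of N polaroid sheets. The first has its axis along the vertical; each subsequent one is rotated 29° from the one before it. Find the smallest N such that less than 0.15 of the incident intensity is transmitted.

N = 6

First polarizer halves the unpolarized light: factor 1/2.
Each further stage multiplies by cos²(29°) = 0.765.
After N polarizers: T = 0.5·0.765^(N−1). Require T < 0.15 ⇒ N−1 > ln(0.15/0.5)/ln(0.765) = 4.49, so N−1 ≥ 5 and N = 6.
Check: N=6 gives T = 0.131 < 0.15; N=5 gives T = 0.1712.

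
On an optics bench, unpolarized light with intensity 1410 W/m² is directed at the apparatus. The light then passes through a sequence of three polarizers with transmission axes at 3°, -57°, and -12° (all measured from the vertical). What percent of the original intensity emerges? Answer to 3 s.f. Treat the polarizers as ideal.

≈ 6.25%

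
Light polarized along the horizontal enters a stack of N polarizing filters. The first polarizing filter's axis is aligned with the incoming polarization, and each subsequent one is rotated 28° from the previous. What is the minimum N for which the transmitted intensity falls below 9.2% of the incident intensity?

N = 11

First polarizer is aligned with the polarization: full transmission.
Each further stage multiplies by cos²(28°) = 0.7796.
After N polarizers: T = 0.7796^(N−1). Require T < 0.092 ⇒ N−1 > ln(0.092)/ln(0.7796) = 9.58, so N−1 ≥ 10 and N = 11.
Check: N=11 gives T = 0.08293 < 0.092; N=10 gives T = 0.1064.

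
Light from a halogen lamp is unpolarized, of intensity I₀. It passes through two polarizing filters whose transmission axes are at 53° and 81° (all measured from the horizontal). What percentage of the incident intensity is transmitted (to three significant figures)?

≈ 39.0%

Unpolarized light through the first polarizer → I₁ = ½ I₀, now polarized at 53°.
I₂ = I₁ cos²(81° − 53°) = 0.5 I₀ · cos²(28°) = 0.3898 I₀.
That is 38.98% of the incident intensity.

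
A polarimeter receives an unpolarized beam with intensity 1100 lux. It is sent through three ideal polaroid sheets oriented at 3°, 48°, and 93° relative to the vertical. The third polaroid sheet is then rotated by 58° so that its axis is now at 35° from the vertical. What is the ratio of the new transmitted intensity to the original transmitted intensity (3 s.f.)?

Before rotation:
Unpolarized light through the first polarizer → I₁ = ½ I₀, now polarized at 3°.
I₂ = I₁ cos²(48° − 3°) = 0.5 I₀ · cos²(45°) = 0.25 I₀.
I₃ = I₂ cos²(93° − 48°) = 0.25 I₀ · cos²(45°) = 0.125 I₀.
After rotation:
Unpolarized light through the first polarizer → I₁ = ½ I₀, now polarized at 3°.
I₂ = I₁ cos²(48° − 3°) = 0.5 I₀ · cos²(45°) = 0.25 I₀.
I₃ = I₂ cos²(35° − 48°) = 0.25 I₀ · cos²(13°) = 0.2373 I₀.
Ratio = 0.2373 / 0.125 = 1.899.

I_new/I_old ≈ 1.90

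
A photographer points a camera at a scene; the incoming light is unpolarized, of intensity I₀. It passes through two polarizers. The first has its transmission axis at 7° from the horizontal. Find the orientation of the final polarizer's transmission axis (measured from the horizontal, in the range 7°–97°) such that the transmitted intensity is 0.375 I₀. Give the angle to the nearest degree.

Unpolarized light through the first polarizer → I₁ = ½ I₀, now polarized at 7°.
Need I₂/I₀ = 0.375, so cos²(θ − 7°) = 0.375 / 0.5 = 0.75.
θ − 7° = arccos(√0.75) = 30.0°, giving θ ≈ 7 + 30.0 = 37.0°.

θ ≈ 37°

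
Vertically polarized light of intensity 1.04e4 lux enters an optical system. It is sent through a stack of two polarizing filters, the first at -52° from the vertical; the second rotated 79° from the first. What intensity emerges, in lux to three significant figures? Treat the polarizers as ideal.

I ≈ 144 lux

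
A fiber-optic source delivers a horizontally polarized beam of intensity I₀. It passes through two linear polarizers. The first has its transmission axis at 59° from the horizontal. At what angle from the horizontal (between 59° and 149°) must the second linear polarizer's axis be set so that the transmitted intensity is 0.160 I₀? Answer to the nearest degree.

θ ≈ 98°

By Malus's law, I₁ = I₀ cos²(59° − 0°) = I₀ cos²(59°) = 0.2653 I₀.
Need I₂/I₀ = 0.16, so cos²(θ − 59°) = 0.16 / 0.2653 = 0.6032.
θ − 59° = arccos(√0.6032) = 39.0°, giving θ ≈ 59 + 39.0 = 98.0°.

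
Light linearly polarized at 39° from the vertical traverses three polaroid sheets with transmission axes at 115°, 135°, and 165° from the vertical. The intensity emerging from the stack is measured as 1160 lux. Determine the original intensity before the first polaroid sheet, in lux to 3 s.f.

I₁ = I₀ cos²(115° − 39°) = I₀ cos²(76°) = 0.05853 I₀.
I₂ = I₁ cos²(135° − 115°) = 0.05853 I₀ · cos²(20°) = 0.05168 I₀.
I₃ = I₂ cos²(165° − 135°) = 0.05168 I₀ · cos²(30°) = 0.03876 I₀.
So 1160 lux = 0.03876 I₀, giving I₀ = 1160/0.03876 = 2.993e+04 lux.

I₀ ≈ 2.99e4 lux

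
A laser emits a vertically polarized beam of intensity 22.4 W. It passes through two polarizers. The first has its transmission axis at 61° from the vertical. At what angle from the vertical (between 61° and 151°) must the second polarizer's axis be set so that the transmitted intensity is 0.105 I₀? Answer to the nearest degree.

θ ≈ 109°

I₁ = I₀ cos²(61° − 0°) = I₀ cos²(61°) = 0.235 I₀.
Need I₂/I₀ = 0.105, so cos²(θ − 61°) = 0.105 / 0.235 = 0.4467.
θ − 61° = arccos(√0.4467) = 48.1°, giving θ ≈ 61 + 48.1 = 109.1°.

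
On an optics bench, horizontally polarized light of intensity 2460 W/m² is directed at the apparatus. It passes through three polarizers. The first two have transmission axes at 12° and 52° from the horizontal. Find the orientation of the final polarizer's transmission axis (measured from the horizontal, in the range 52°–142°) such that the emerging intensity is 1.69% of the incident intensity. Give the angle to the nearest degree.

θ ≈ 132°

By Malus's law, I₁ = I₀ cos²(12° − 0°) = I₀ cos²(12°) = 0.9568 I₀.
I₂ = I₁ cos²(52° − 12°) = 0.9568 I₀ · cos²(40°) = 0.5615 I₀.
Need I₃/I₀ = 0.0169, so cos²(θ − 52°) = 0.0169 / 0.5615 = 0.0301.
θ − 52° = arccos(√0.0301) = 80.0°, giving θ ≈ 52 + 80.0 = 132.0°.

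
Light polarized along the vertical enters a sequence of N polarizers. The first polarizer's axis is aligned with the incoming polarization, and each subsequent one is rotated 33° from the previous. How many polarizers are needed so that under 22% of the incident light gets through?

First polarizer is aligned with the polarization: full transmission.
Each further stage multiplies by cos²(33°) = 0.7034.
After N polarizers: T = 0.7034^(N−1). Require T < 0.22 ⇒ N−1 > ln(0.22)/ln(0.7034) = 4.30, so N−1 ≥ 5 and N = 6.
Check: N=6 gives T = 0.1722 < 0.22; N=5 gives T = 0.2448.

N = 6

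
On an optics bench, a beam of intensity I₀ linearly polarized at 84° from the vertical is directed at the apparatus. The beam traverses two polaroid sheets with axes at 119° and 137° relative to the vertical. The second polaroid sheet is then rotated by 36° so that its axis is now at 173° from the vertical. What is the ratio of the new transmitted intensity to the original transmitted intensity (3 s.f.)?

I_new/I_old ≈ 0.382

Before rotation:
By Malus's law, I₁ = I₀ cos²(119° − 84°) = I₀ cos²(35°) = 0.671 I₀.
I₂ = I₁ cos²(137° − 119°) = 0.671 I₀ · cos²(18°) = 0.6069 I₀.
After rotation:
I₁ = I₀ cos²(119° − 84°) = I₀ cos²(35°) = 0.671 I₀.
I₂ = I₁ cos²(173° − 119°) = 0.671 I₀ · cos²(54°) = 0.2318 I₀.
Ratio = 0.2318 / 0.6069 = 0.382.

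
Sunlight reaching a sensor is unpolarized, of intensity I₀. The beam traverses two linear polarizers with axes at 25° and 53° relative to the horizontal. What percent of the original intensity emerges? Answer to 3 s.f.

≈ 39.0%

Unpolarized light through the first polarizer → I₁ = ½ I₀, now polarized at 25°.
I₂ = I₁ cos²(53° − 25°) = 0.5 I₀ · cos²(28°) = 0.3898 I₀.
That is 38.98% of the incident intensity.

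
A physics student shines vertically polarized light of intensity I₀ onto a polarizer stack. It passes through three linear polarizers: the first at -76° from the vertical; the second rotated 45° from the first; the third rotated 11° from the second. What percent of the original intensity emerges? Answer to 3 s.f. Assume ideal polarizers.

≈ 2.82%

By Malus's law, I₁ = I₀ cos²(-76° − 0°) = I₀ cos²(76°) = 0.05853 I₀.
I₂ = I₁ cos²(45°) = 0.05853 · 0.5 I₀ = 0.02926 I₀.
I₃ = I₂ cos²(11°) = 0.02926 · 0.9636 I₀ = 0.0282 I₀.
That is 2.82% of the incident intensity.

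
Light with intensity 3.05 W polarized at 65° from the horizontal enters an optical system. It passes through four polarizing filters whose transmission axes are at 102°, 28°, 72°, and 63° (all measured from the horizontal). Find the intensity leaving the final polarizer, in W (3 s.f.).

I ≈ 0.0746 W

I₁ = 3.05 W · cos²(37°) = 1.945 W.
I₂ = I₁ · cos²(74°) = 1.945 · 0.07598 = 0.1478 W.
I₃ = I₂ · cos²(44°) = 0.1478 · 0.5174 = 0.07648 W.
I₄ = I₃ · cos²(9°) = 0.07648 · 0.9755 = 0.07461 W.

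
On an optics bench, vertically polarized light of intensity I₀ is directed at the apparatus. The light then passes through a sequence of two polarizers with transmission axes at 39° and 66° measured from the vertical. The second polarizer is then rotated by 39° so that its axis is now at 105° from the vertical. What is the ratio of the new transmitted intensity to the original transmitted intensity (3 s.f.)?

I_new/I_old ≈ 0.208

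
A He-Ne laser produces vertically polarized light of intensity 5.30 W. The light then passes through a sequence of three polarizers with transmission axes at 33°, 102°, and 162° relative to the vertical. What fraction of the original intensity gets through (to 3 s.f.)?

I₁ = 5.30 W · cos²(33°) = 3.728 W.
I₂ = I₁ · cos²(69°) = 3.728 · 0.1284 = 0.4788 W.
I₃ = I₂ · cos²(60°) = 0.4788 · 0.25 = 0.1197 W.
Transmitted fraction = 0.02258.

I/I₀ ≈ 0.0226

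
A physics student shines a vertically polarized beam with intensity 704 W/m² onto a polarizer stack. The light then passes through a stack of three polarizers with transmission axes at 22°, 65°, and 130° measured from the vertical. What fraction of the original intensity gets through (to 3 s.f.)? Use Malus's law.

I/I₀ ≈ 0.0821

By Malus's law, I₁ = 704 W/m² · cos²(22°) = 605.2 W/m².
I₂ = I₁ · cos²(43°) = 605.2 · 0.5349 = 323.7 W/m².
I₃ = I₂ · cos²(65°) = 323.7 · 0.1786 = 57.82 W/m².
Transmitted fraction = 0.08213.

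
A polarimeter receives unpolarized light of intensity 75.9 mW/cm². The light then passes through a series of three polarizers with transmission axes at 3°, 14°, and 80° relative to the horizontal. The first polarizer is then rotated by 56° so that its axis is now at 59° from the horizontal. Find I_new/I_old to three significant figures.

Before rotation:
Unpolarized light through the first polarizer → I₁ = ½ I₀, now polarized at 3°.
I₂ = I₁ cos²(14° − 3°) = 0.5 I₀ · cos²(11°) = 0.4818 I₀.
I₃ = I₂ cos²(80° − 14°) = 0.4818 I₀ · cos²(66°) = 0.07971 I₀.
After rotation:
Unpolarized light through the first polarizer → I₁ = ½ I₀, now polarized at 59°.
I₂ = I₁ cos²(14° − 59°) = 0.5 I₀ · cos²(45°) = 0.25 I₀.
I₃ = I₂ cos²(80° − 14°) = 0.25 I₀ · cos²(66°) = 0.04136 I₀.
Ratio = 0.04136 / 0.07971 = 0.5189.

I_new/I_old ≈ 0.519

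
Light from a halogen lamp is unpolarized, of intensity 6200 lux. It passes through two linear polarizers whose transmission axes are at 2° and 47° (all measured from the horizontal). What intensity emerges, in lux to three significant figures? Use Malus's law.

Unpolarized light through the first polarizer → I₁ = 6200 lux/2 = 3100 lux, polarized at 2°.
I₂ = I₁ · cos²(45°) = 3100 · 0.5 = 1550 lux.

I ≈ 1550 lux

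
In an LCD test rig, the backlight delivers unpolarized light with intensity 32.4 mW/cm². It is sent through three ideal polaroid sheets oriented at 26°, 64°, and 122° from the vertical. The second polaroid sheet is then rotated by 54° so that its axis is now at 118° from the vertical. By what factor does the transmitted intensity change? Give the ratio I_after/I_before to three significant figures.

I_new/I_old ≈ 0.00695

Before rotation:
Unpolarized light through the first polarizer → I₁ = ½ I₀, now polarized at 26°.
I₂ = I₁ cos²(64° − 26°) = 0.5 I₀ · cos²(38°) = 0.3105 I₀.
I₃ = I₂ cos²(122° − 64°) = 0.3105 I₀ · cos²(58°) = 0.08719 I₀.
After rotation:
Unpolarized light through the first polarizer → I₁ = ½ I₀, now polarized at 26°.
Angle between axes 1 and 2: 88°. I₂ = 0.5 I₀ · cos²(88°) = 0.000609 I₀.
I₃ = I₂ cos²(122° − 118°) = 0.000609 I₀ · cos²(4°) = 0.000606 I₀.
Ratio = 0.000606 / 0.08719 = 0.006951.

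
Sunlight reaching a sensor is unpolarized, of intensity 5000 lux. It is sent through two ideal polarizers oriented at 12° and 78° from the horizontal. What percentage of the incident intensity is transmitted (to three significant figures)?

≈ 8.27%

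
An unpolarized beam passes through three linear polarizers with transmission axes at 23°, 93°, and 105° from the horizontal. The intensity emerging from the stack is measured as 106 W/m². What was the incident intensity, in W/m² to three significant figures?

I₀ ≈ 1890 W/m²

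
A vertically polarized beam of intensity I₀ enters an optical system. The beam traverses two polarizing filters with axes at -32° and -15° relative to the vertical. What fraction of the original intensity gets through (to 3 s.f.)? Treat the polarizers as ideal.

I₁ = I₀ cos²(-32° − 0°) = I₀ cos²(32°) = 0.7192 I₀.
I₂ = I₁ cos²(-15° + 32°) = 0.7192 I₀ · cos²(17°) = 0.6577 I₀.
Transmitted fraction = 0.6577.

≈ 0.658 I₀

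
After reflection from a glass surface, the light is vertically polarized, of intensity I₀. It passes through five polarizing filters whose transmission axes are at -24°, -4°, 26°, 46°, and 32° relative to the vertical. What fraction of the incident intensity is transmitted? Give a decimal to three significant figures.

≈ 0.459 I₀

I₁ = I₀ cos²(-24° − 0°) = I₀ cos²(24°) = 0.8346 I₀.
I₂ = I₁ cos²(-4° + 24°) = 0.8346 I₀ · cos²(20°) = 0.7369 I₀.
I₃ = I₂ cos²(26° + 4°) = 0.7369 I₀ · cos²(30°) = 0.5527 I₀.
I₄ = I₃ cos²(46° − 26°) = 0.5527 I₀ · cos²(20°) = 0.4881 I₀.
I₅ = I₄ cos²(32° − 46°) = 0.4881 I₀ · cos²(14°) = 0.4595 I₀.
Transmitted fraction = 0.4595.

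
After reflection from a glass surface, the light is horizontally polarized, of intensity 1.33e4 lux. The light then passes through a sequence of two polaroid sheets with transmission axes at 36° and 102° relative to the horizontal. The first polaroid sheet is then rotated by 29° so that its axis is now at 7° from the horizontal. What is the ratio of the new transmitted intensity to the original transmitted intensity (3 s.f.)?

I_new/I_old ≈ 0.0691

Before rotation:
I₁ = I₀ cos²(36° − 0°) = I₀ cos²(36°) = 0.6545 I₀.
I₂ = I₁ cos²(102° − 36°) = 0.6545 I₀ · cos²(66°) = 0.1083 I₀.
After rotation:
I₁ = I₀ cos²(7° − 0°) = I₀ cos²(7°) = 0.9851 I₀.
Angle between axes 1 and 2: 85°. I₂ = 0.9851 I₀ · cos²(85°) = 0.007483 I₀.
Ratio = 0.007483 / 0.1083 = 0.06911.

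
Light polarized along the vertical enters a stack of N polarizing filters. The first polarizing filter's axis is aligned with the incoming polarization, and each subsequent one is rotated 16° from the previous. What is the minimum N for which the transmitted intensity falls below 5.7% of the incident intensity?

First polarizer is aligned with the polarization: full transmission.
Each further stage multiplies by cos²(16°) = 0.924.
After N polarizers: T = 0.924^(N−1). Require T < 0.057 ⇒ N−1 > ln(0.057)/ln(0.924) = 36.25, so N−1 ≥ 37 and N = 38.
Check: N=38 gives T = 0.05374 < 0.057; N=37 gives T = 0.05816.

N = 38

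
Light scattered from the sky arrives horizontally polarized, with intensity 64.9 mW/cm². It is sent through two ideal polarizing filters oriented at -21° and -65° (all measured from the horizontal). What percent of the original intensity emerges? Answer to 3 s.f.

I₁ = 64.9 mW/cm² · cos²(21°) = 56.57 mW/cm².
I₂ = I₁ · cos²(44°) = 56.57 · 0.5174 = 29.27 mW/cm².
That is 45.1% of the incident intensity.

≈ 45.1%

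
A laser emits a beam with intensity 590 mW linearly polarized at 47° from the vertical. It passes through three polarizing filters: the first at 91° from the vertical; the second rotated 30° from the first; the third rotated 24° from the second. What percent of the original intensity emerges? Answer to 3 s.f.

≈ 32.4%

I₁ = 590 mW · cos²(44°) = 305.3 mW.
I₂ = I₁ · cos²(30°) = 305.3 · 0.75 = 229 mW.
I₃ = I₂ · cos²(24°) = 229 · 0.8346 = 191.1 mW.
That is 32.39% of the incident intensity.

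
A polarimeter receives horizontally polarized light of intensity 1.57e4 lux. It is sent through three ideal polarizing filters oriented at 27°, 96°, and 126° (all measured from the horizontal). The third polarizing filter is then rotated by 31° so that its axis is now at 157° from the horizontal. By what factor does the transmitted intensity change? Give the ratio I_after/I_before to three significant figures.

I_new/I_old ≈ 0.313

Before rotation:
By Malus's law, I₁ = I₀ cos²(27° − 0°) = I₀ cos²(27°) = 0.7939 I₀.
I₂ = I₁ cos²(96° − 27°) = 0.7939 I₀ · cos²(69°) = 0.102 I₀.
I₃ = I₂ cos²(126° − 96°) = 0.102 I₀ · cos²(30°) = 0.07647 I₀.
After rotation:
I₁ = I₀ cos²(27° − 0°) = I₀ cos²(27°) = 0.7939 I₀.
I₂ = I₁ cos²(96° − 27°) = 0.7939 I₀ · cos²(69°) = 0.102 I₀.
I₃ = I₂ cos²(157° − 96°) = 0.102 I₀ · cos²(61°) = 0.02396 I₀.
Ratio = 0.02396 / 0.07647 = 0.3134.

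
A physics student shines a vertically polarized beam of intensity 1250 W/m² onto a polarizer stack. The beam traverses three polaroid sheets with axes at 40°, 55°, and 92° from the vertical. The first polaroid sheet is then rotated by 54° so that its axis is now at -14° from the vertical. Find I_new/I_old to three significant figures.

I_new/I_old ≈ 0.221

Before rotation:
I₁ = I₀ cos²(40° − 0°) = I₀ cos²(40°) = 0.5868 I₀.
I₂ = I₁ cos²(55° − 40°) = 0.5868 I₀ · cos²(15°) = 0.5475 I₀.
I₃ = I₂ cos²(92° − 55°) = 0.5475 I₀ · cos²(37°) = 0.3492 I₀.
After rotation:
I₁ = I₀ cos²(-14° − 0°) = I₀ cos²(14°) = 0.9415 I₀.
I₂ = I₁ cos²(55° + 14°) = 0.9415 I₀ · cos²(69°) = 0.1209 I₀.
I₃ = I₂ cos²(92° − 55°) = 0.1209 I₀ · cos²(37°) = 0.07712 I₀.
Ratio = 0.07712 / 0.3492 = 0.2208.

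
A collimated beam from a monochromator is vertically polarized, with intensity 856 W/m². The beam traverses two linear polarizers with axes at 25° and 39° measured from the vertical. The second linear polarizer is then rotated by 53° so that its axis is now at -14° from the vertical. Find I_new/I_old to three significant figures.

Before rotation:
I₁ = I₀ cos²(25° − 0°) = I₀ cos²(25°) = 0.8214 I₀.
I₂ = I₁ cos²(39° − 25°) = 0.8214 I₀ · cos²(14°) = 0.7733 I₀.
After rotation:
I₁ = I₀ cos²(25° − 0°) = I₀ cos²(25°) = 0.8214 I₀.
I₂ = I₁ cos²(-14° − 25°) = 0.8214 I₀ · cos²(39°) = 0.4961 I₀.
Ratio = 0.4961 / 0.7733 = 0.6415.

I_new/I_old ≈ 0.642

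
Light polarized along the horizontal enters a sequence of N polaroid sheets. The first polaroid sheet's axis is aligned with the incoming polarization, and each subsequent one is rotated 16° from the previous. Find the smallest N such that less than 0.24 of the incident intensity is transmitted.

N = 20

First polarizer is aligned with the polarization: full transmission.
Each further stage multiplies by cos²(16°) = 0.924.
After N polarizers: T = 0.924^(N−1). Require T < 0.24 ⇒ N−1 > ln(0.24)/ln(0.924) = 18.06, so N−1 ≥ 19 and N = 20.
Check: N=20 gives T = 0.2228 < 0.24; N=19 gives T = 0.2412.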